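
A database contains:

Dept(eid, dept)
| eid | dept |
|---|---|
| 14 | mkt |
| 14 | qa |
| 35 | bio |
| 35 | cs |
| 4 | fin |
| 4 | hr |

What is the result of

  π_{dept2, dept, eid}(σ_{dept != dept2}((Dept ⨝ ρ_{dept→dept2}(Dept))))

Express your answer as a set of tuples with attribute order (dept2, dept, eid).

{(bio, cs, 35), (cs, bio, 35), (fin, hr, 4), (hr, fin, 4), (mkt, qa, 14), (qa, mkt, 14)}

ρ[dept→dept2]: schema becomes (eid, dept2); tuples unchanged.
Natural join on eid: {(14, mkt, mkt), (14, mkt, qa), (14, qa, mkt), (14, qa, qa), (35, bio, bio), (35, bio, cs), (35, cs, bio), (35, cs, cs), (4, fin, fin), (4, fin, hr), (4, hr, fin), (4, hr, hr)}
σ[dept != dept2]: keep tuples satisfying dept != dept2 → {(14, mkt, qa), (14, qa, mkt), (35, bio, cs), (35, cs, bio), (4, fin, hr), (4, hr, fin)}
π_{dept2, dept, eid} gives {(bio, cs, 35), (cs, bio, 35), (fin, hr, 4), (hr, fin, 4), (mkt, qa, 14), (qa, mkt, 14)}.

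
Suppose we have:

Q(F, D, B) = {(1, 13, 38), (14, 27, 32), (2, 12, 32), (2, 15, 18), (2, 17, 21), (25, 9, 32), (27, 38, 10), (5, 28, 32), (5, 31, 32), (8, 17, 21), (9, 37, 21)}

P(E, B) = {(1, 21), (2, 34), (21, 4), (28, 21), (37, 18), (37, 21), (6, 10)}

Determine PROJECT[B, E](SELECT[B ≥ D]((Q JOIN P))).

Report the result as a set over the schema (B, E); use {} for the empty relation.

Joining Q and P on B yields {(2, 15, 18, 37), (2, 17, 21, 1), (2, 17, 21, 28), (2, 17, 21, 37), (27, 38, 10, 6), (8, 17, 21, 1), (8, 17, 21, 28), (8, 17, 21, 37), (9, 37, 21, 1), (9, 37, 21, 28), (9, 37, 21, 37)}.
σ[B ≥ D]: keep tuples satisfying B ≥ D → {(2, 15, 18, 37), (2, 17, 21, 1), (2, 17, 21, 28), (2, 17, 21, 37), (8, 17, 21, 1), (8, 17, 21, 28), (8, 17, 21, 37)}
π[B, E]: project onto (B, E) (3 duplicate(s) eliminated) → {(18, 37), (21, 1), (21, 28), (21, 37)}

{(18, 37), (21, 1), (21, 28), (21, 37)}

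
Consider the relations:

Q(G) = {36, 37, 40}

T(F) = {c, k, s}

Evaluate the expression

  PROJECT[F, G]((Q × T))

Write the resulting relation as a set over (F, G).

{(c, 36), (c, 37), (c, 40), (k, 36), (k, 37), (k, 40), (s, 36), (s, 37), (s, 40)}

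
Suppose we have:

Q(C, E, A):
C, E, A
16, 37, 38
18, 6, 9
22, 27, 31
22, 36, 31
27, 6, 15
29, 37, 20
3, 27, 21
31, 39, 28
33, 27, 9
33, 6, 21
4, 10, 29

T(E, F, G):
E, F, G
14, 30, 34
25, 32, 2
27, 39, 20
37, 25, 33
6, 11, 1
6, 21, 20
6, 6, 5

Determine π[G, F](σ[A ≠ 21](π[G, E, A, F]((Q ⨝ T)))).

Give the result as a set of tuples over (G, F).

{(1, 11), (20, 21), (20, 39), (33, 25), (5, 6)}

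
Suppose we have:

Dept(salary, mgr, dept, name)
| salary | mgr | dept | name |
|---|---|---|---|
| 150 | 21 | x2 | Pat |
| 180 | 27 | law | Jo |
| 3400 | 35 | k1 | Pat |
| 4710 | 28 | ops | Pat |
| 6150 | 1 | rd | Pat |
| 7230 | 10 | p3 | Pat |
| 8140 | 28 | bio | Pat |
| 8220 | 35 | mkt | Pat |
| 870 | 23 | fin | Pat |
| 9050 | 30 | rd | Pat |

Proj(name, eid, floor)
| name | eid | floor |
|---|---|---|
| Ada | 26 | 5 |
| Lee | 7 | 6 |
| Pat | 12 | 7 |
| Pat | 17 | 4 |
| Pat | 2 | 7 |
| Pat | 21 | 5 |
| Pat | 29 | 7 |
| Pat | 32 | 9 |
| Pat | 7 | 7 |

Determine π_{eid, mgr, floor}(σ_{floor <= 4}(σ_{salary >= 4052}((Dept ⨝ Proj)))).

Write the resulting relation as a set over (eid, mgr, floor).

{(17, 1, 4), (17, 10, 4), (17, 28, 4), (17, 30, 4), (17, 35, 4)}

Natural join on name: {(150, 21, x2, Pat, 12, 7), (150, 21, x2, Pat, 17, 4), (150, 21, x2, Pat, 2, 7), (150, 21, x2, Pat, 21, 5), (150, 21, x2, Pat, 29, 7), (150, 21, x2, Pat, 32, 9), (150, 21, x2, Pat, 7, 7), (3400, 35, k1, Pat, 12, 7), (3400, 35, k1, Pat, 17, 4), (3400, 35, k1, Pat, 2, 7), (3400, 35, k1, Pat, 21, 5), (3400, 35, k1, Pat, 29, 7), (3400, 35, k1, Pat, 32, 9), (3400, 35, k1, Pat, 7, 7), (4710, 28, ops, Pat, 12, 7), (4710, 28, ops, Pat, 17, 4), (4710, 28, ops, Pat, 2, 7), (4710, 28, ops, Pat, 21, 5), (4710, 28, ops, Pat, 29, 7), (4710, 28, ops, Pat, 32, 9), (4710, 28, ops, Pat, 7, 7), (6150, 1, rd, Pat, 12, 7), (6150, 1, rd, Pat, 17, 4), (6150, 1, rd, Pat, 2, 7), (6150, 1, rd, Pat, 21, 5), (6150, 1, rd, Pat, 29, 7), (6150, 1, rd, Pat, 32, 9), (6150, 1, rd, Pat, 7, 7), (7230, 10, p3, Pat, 12, 7), (7230, 10, p3, Pat, 17, 4), (7230, 10, p3, Pat, 2, 7), (7230, 10, p3, Pat, 21, 5), (7230, 10, p3, Pat, 29, 7), (7230, 10, p3, Pat, 32, 9), (7230, 10, p3, Pat, 7, 7), (8140, 28, bio, Pat, 12, 7), (8140, 28, bio, Pat, 17, 4), (8140, 28, bio, Pat, 2, 7), (8140, 28, bio, Pat, 21, 5), (8140, 28, bio, Pat, 29, 7), (8140, 28, bio, Pat, 32, 9), (8140, 28, bio, Pat, 7, 7), (8220, 35, mkt, Pat, 12, 7), (8220, 35, mkt, Pat, 17, 4), (8220, 35, mkt, Pat, 2, 7), (8220, 35, mkt, Pat, 21, 5), (8220, 35, mkt, Pat, 29, 7), (8220, 35, mkt, Pat, 32, 9), (8220, 35, mkt, Pat, 7, 7), (870, 23, fin, Pat, 12, 7), (870, 23, fin, Pat, 17, 4), (870, 23, fin, Pat, 2, 7), (870, 23, fin, Pat, 21, 5), (870, 23, fin, Pat, 29, 7), (870, 23, fin, Pat, 32, 9), (870, 23, fin, Pat, 7, 7), (9050, 30, rd, Pat, 12, 7), (9050, 30, rd, Pat, 17, 4), (9050, 30, rd, Pat, 2, 7), (9050, 30, rd, Pat, 21, 5), (9050, 30, rd, Pat, 29, 7), (9050, 30, rd, Pat, 32, 9), (9050, 30, rd, Pat, 7, 7)}
Filtering on salary >= 4052 leaves {(4710, 28, ops, Pat, 12, 7), (4710, 28, ops, Pat, 17, 4), (4710, 28, ops, Pat, 2, 7), (4710, 28, ops, Pat, 21, 5), (4710, 28, ops, Pat, 29, 7), (4710, 28, ops, Pat, 32, 9), (4710, 28, ops, Pat, 7, 7), (6150, 1, rd, Pat, 12, 7), (6150, 1, rd, Pat, 17, 4), (6150, 1, rd, Pat, 2, 7), (6150, 1, rd, Pat, 21, 5), (6150, 1, rd, Pat, 29, 7), (6150, 1, rd, Pat, 32, 9), (6150, 1, rd, Pat, 7, 7), (7230, 10, p3, Pat, 12, 7), (7230, 10, p3, Pat, 17, 4), (7230, 10, p3, Pat, 2, 7), (7230, 10, p3, Pat, 21, 5), (7230, 10, p3, Pat, 29, 7), (7230, 10, p3, Pat, 32, 9), (7230, 10, p3, Pat, 7, 7), (8140, 28, bio, Pat, 12, 7), (8140, 28, bio, Pat, 17, 4), (8140, 28, bio, Pat, 2, 7), (8140, 28, bio, Pat, 21, 5), (8140, 28, bio, Pat, 29, 7), (8140, 28, bio, Pat, 32, 9), (8140, 28, bio, Pat, 7, 7), (8220, 35, mkt, Pat, 12, 7), (8220, 35, mkt, Pat, 17, 4), (8220, 35, mkt, Pat, 2, 7), (8220, 35, mkt, Pat, 21, 5), (8220, 35, mkt, Pat, 29, 7), (8220, 35, mkt, Pat, 32, 9), (8220, 35, mkt, Pat, 7, 7), (9050, 30, rd, Pat, 12, 7), (9050, 30, rd, Pat, 17, 4), (9050, 30, rd, Pat, 2, 7), (9050, 30, rd, Pat, 21, 5), (9050, 30, rd, Pat, 29, 7), (9050, 30, rd, Pat, 32, 9), (9050, 30, rd, Pat, 7, 7)}.
Filtering on floor <= 4 leaves {(4710, 28, ops, Pat, 17, 4), (6150, 1, rd, Pat, 17, 4), (7230, 10, p3, Pat, 17, 4), (8140, 28, bio, Pat, 17, 4), (8220, 35, mkt, Pat, 17, 4), (9050, 30, rd, Pat, 17, 4)}.
Projecting to eid, mgr, floor (1 duplicate(s) eliminated): {(17, 1, 4), (17, 10, 4), (17, 28, 4), (17, 30, 4), (17, 35, 4)}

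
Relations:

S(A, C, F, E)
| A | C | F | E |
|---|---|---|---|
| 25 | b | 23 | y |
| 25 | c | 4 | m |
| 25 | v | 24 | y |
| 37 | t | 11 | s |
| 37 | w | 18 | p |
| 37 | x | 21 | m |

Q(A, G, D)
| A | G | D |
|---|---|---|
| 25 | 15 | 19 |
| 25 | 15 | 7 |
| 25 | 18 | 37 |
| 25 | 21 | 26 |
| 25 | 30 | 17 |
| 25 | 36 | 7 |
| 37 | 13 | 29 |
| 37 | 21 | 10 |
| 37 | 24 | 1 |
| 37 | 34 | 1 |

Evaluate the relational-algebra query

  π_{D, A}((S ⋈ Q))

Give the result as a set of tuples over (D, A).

Natural join on A: {(25, b, 23, y, 15, 19), (25, b, 23, y, 15, 7), (25, b, 23, y, 18, 37), (25, b, 23, y, 21, 26), (25, b, 23, y, 30, 17), (25, b, 23, y, 36, 7), (25, c, 4, m, 15, 19), (25, c, 4, m, 15, 7), (25, c, 4, m, 18, 37), (25, c, 4, m, 21, 26), (25, c, 4, m, 30, 17), (25, c, 4, m, 36, 7), (25, v, 24, y, 15, 19), (25, v, 24, y, 15, 7), (25, v, 24, y, 18, 37), (25, v, 24, y, 21, 26), (25, v, 24, y, 30, 17), (25, v, 24, y, 36, 7), (37, t, 11, s, 13, 29), (37, t, 11, s, 21, 10), (37, t, 11, s, 24, 1), (37, t, 11, s, 34, 1), (37, w, 18, p, 13, 29), (37, w, 18, p, 21, 10), (37, w, 18, p, 24, 1), (37, w, 18, p, 34, 1), (37, x, 21, m, 13, 29), (37, x, 21, m, 21, 10), (37, x, 21, m, 24, 1), (37, x, 21, m, 34, 1)}
π_{D, A} gives {(1, 37), (10, 37), (17, 25), (19, 25), (26, 25), (29, 37), (37, 25), (7, 25)} (22 duplicate(s) eliminated).

{(1, 37), (10, 37), (17, 25), (19, 25), (26, 25), (29, 37), (37, 25), (7, 25)}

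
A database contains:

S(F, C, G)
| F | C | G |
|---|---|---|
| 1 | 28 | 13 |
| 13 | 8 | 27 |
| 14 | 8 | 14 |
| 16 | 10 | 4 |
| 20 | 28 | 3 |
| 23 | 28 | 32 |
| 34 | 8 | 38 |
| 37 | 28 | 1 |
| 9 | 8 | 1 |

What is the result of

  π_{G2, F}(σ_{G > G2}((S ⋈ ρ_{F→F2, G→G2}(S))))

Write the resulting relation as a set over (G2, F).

ρ[F→F2, G→G2]: schema becomes (F2, C, G2); tuples unchanged.
Joining S and ρ_{F→F2, G→G2}(S) on C yields {(1, 28, 13, 1, 13), (1, 28, 13, 20, 3), (1, 28, 13, 23, 32), (1, 28, 13, 37, 1), (13, 8, 27, 13, 27), (13, 8, 27, 14, 14), (13, 8, 27, 34, 38), (13, 8, 27, 9, 1), (14, 8, 14, 13, 27), (14, 8, 14, 14, 14), (14, 8, 14, 34, 38), (14, 8, 14, 9, 1), (16, 10, 4, 16, 4), (20, 28, 3, 1, 13), (20, 28, 3, 20, 3), (20, 28, 3, 23, 32), (20, 28, 3, 37, 1), (23, 28, 32, 1, 13), (23, 28, 32, 20, 3), (23, 28, 32, 23, 32), (23, 28, 32, 37, 1), (34, 8, 38, 13, 27), (34, 8, 38, 14, 14), (34, 8, 38, 34, 38), (34, 8, 38, 9, 1), (37, 28, 1, 1, 13), (37, 28, 1, 20, 3), (37, 28, 1, 23, 32), (37, 28, 1, 37, 1), (9, 8, 1, 13, 27), (9, 8, 1, 14, 14), (9, 8, 1, 34, 38), (9, 8, 1, 9, 1)}.
Filtering on G > G2 leaves {(1, 28, 13, 20, 3), (1, 28, 13, 37, 1), (13, 8, 27, 14, 14), (13, 8, 27, 9, 1), (14, 8, 14, 9, 1), (20, 28, 3, 37, 1), (23, 28, 32, 1, 13), (23, 28, 32, 20, 3), (23, 28, 32, 37, 1), (34, 8, 38, 13, 27), (34, 8, 38, 14, 14), (34, 8, 38, 9, 1)}.
π[G2, F]: project onto (G2, F) → {(1, 1), (1, 13), (1, 14), (1, 20), (1, 23), (1, 34), (13, 23), (14, 13), (14, 34), (27, 34), (3, 1), (3, 23)}

{(1, 1), (1, 13), (1, 14), (1, 20), (1, 23), (1, 34), (13, 23), (14, 13), (14, 34), (27, 34), (3, 1), (3, 23)}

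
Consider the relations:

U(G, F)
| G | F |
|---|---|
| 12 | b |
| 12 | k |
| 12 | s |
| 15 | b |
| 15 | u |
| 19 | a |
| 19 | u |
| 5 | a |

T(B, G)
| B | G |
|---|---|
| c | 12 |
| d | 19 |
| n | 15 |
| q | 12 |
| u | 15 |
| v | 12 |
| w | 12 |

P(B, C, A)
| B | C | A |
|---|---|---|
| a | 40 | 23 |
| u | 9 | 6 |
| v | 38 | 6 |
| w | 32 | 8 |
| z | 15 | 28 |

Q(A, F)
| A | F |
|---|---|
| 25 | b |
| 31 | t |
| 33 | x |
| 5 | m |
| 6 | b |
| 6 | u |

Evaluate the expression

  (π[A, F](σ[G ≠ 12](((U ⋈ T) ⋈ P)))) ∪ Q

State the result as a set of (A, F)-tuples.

{(25, b), (31, t), (33, x), (5, m), (6, b), (6, u)}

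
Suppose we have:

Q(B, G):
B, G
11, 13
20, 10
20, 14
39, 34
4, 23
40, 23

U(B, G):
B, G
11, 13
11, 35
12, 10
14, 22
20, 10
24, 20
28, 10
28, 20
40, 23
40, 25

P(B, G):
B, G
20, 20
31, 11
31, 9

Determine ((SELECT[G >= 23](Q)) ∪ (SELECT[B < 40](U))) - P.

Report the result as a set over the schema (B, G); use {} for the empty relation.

{(11, 13), (11, 35), (12, 10), (14, 22), (20, 10), (24, 20), (28, 10), (28, 20), (39, 34), (4, 23), (40, 23)}

Apply σ_{G >= 23}; surviving tuples: {(39, 34), (4, 23), (40, 23)}
Apply σ_{B < 40}; surviving tuples: {(11, 13), (11, 35), (12, 10), (14, 22), (20, 10), (24, 20), (28, 10), (28, 20)}
Union: {(39, 34), (4, 23), (40, 23)} with {(11, 13), (11, 35), (12, 10), (14, 22), (20, 10), (24, 20), (28, 10), (28, 20)} → {(11, 13), (11, 35), (12, 10), (14, 22), (20, 10), (24, 20), (28, 10), (28, 20), (39, 34), (4, 23), (40, 23)}
Difference: {(11, 13), (11, 35), (12, 10), (14, 22), (20, 10), (24, 20), (28, 10), (28, 20), (39, 34), (4, 23), (40, 23)} with {(20, 20), (31, 11), (31, 9)} → {(11, 13), (11, 35), (12, 10), (14, 22), (20, 10), (24, 20), (28, 10), (28, 20), (39, 34), (4, 23), (40, 23)}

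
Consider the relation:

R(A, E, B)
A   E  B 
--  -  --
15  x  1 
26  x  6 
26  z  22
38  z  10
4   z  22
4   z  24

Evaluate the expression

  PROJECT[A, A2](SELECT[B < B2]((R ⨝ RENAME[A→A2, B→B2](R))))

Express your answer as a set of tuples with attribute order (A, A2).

ρ[A→A2, B→B2]: schema becomes (A2, E, B2); tuples unchanged.
Joining R and RENAME[A→A2, B→B2](R) on E yields {(15, x, 1, 15, 1), (15, x, 1, 26, 6), (26, x, 6, 15, 1), (26, x, 6, 26, 6), (26, z, 22, 26, 22), (26, z, 22, 38, 10), (26, z, 22, 4, 22), (26, z, 22, 4, 24), (38, z, 10, 26, 22), (38, z, 10, 38, 10), (38, z, 10, 4, 22), (38, z, 10, 4, 24), (4, z, 22, 26, 22), (4, z, 22, 38, 10), (4, z, 22, 4, 22), (4, z, 22, 4, 24), (4, z, 24, 26, 22), (4, z, 24, 38, 10), (4, z, 24, 4, 22), (4, z, 24, 4, 24)}.
Selection B < B2: {(15, x, 1, 26, 6), (26, z, 22, 4, 24), (38, z, 10, 26, 22), (38, z, 10, 4, 22), (38, z, 10, 4, 24), (4, z, 22, 4, 24)}
π_{A, A2} gives {(15, 26), (26, 4), (38, 26), (38, 4), (4, 4)} (1 duplicate(s) eliminated).

{(15, 26), (26, 4), (38, 26), (38, 4), (4, 4)}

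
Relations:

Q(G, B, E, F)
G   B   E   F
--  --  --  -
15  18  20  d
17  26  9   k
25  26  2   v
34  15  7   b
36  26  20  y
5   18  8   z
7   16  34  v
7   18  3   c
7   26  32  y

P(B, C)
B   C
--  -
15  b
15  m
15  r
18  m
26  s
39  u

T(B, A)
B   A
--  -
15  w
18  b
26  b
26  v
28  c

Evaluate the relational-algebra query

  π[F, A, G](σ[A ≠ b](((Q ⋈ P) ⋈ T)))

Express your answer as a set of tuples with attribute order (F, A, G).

{(b, w, 34), (k, v, 17), (v, v, 25), (y, v, 36), (y, v, 7)}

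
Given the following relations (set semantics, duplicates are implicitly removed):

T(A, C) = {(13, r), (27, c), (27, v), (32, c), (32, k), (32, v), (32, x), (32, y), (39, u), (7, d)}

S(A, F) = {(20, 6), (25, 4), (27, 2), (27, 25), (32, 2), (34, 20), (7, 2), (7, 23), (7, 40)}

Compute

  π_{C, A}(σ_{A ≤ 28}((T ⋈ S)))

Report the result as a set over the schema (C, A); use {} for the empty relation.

Natural join on A: {(27, c, 2), (27, c, 25), (27, v, 2), (27, v, 25), (32, c, 2), (32, k, 2), (32, v, 2), (32, x, 2), (32, y, 2), (7, d, 2), (7, d, 23), (7, d, 40)}
σ[A ≤ 28]: keep tuples satisfying A ≤ 28 → {(27, c, 2), (27, c, 25), (27, v, 2), (27, v, 25), (7, d, 2), (7, d, 23), (7, d, 40)}
Keep only column(s) C, A (4 duplicate(s) eliminated): {(c, 27), (d, 7), (v, 27)}

{(c, 27), (d, 7), (v, 27)}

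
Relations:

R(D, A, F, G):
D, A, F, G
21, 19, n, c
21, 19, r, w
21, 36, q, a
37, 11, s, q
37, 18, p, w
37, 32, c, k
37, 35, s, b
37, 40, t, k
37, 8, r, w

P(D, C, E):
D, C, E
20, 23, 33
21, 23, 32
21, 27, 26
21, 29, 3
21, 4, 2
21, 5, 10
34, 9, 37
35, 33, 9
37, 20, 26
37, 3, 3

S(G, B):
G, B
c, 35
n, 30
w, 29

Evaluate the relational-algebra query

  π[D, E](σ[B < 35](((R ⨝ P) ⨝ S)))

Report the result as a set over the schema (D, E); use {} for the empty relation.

{(21, 10), (21, 2), (21, 26), (21, 3), (21, 32), (37, 26), (37, 3)}

Joining R and P on D yields {(21, 19, n, c, 23, 32), (21, 19, n, c, 27, 26), (21, 19, n, c, 29, 3), (21, 19, n, c, 4, 2), (21, 19, n, c, 5, 10), (21, 19, r, w, 23, 32), (21, 19, r, w, 27, 26), (21, 19, r, w, 29, 3), (21, 19, r, w, 4, 2), (21, 19, r, w, 5, 10), (21, 36, q, a, 23, 32), (21, 36, q, a, 27, 26), (21, 36, q, a, 29, 3), (21, 36, q, a, 4, 2), (21, 36, q, a, 5, 10), (37, 11, s, q, 20, 26), (37, 11, s, q, 3, 3), (37, 18, p, w, 20, 26), (37, 18, p, w, 3, 3), (37, 32, c, k, 20, 26), (37, 32, c, k, 3, 3), (37, 35, s, b, 20, 26), (37, 35, s, b, 3, 3), (37, 40, t, k, 20, 26), (37, 40, t, k, 3, 3), (37, 8, r, w, 20, 26), (37, 8, r, w, 3, 3)}.
Joining (R ⨝ P) and S on G yields {(21, 19, n, c, 23, 32, 35), (21, 19, n, c, 27, 26, 35), (21, 19, n, c, 29, 3, 35), (21, 19, n, c, 4, 2, 35), (21, 19, n, c, 5, 10, 35), (21, 19, r, w, 23, 32, 29), (21, 19, r, w, 27, 26, 29), (21, 19, r, w, 29, 3, 29), (21, 19, r, w, 4, 2, 29), (21, 19, r, w, 5, 10, 29), (37, 18, p, w, 20, 26, 29), (37, 18, p, w, 3, 3, 29), (37, 8, r, w, 20, 26, 29), (37, 8, r, w, 3, 3, 29)}.
Filtering on B < 35 leaves {(21, 19, r, w, 23, 32, 29), (21, 19, r, w, 27, 26, 29), (21, 19, r, w, 29, 3, 29), (21, 19, r, w, 4, 2, 29), (21, 19, r, w, 5, 10, 29), (37, 18, p, w, 20, 26, 29), (37, 18, p, w, 3, 3, 29), (37, 8, r, w, 20, 26, 29), (37, 8, r, w, 3, 3, 29)}.
π[D, E]: project onto (D, E) (2 duplicate(s) eliminated) → {(21, 10), (21, 2), (21, 26), (21, 3), (21, 32), (37, 26), (37, 3)}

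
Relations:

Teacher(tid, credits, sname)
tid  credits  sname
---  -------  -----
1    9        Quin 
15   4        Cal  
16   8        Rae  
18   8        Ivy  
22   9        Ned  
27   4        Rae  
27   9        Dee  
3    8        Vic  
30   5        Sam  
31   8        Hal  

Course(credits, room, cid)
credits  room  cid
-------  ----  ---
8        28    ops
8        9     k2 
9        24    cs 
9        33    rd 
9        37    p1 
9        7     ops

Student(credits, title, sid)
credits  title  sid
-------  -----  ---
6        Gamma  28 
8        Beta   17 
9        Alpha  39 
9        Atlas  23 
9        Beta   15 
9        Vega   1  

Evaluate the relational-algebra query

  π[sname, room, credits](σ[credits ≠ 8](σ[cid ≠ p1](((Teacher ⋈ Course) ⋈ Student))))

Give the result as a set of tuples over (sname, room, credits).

{(Dee, 24, 9), (Dee, 33, 9), (Dee, 7, 9), (Ned, 24, 9), (Ned, 33, 9), (Ned, 7, 9), (Quin, 24, 9), (Quin, 33, 9), (Quin, 7, 9)}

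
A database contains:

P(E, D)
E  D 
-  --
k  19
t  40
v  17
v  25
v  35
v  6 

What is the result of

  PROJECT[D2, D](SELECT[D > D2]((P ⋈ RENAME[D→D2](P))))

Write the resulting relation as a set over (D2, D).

{(17, 25), (17, 35), (25, 35), (6, 17), (6, 25), (6, 35)}

ρ[D→D2]: schema becomes (E, D2); tuples unchanged.
Natural join on E: {(k, 19, 19), (t, 40, 40), (v, 17, 17), (v, 17, 25), (v, 17, 35), (v, 17, 6), (v, 25, 17), (v, 25, 25), (v, 25, 35), (v, 25, 6), (v, 35, 17), (v, 35, 25), (v, 35, 35), (v, 35, 6), (v, 6, 17), (v, 6, 25), (v, 6, 35), (v, 6, 6)}
Selection D > D2: {(v, 17, 6), (v, 25, 17), (v, 25, 6), (v, 35, 17), (v, 35, 25), (v, 35, 6)}
Projecting to D2, D: {(17, 25), (17, 35), (25, 35), (6, 17), (6, 25), (6, 35)}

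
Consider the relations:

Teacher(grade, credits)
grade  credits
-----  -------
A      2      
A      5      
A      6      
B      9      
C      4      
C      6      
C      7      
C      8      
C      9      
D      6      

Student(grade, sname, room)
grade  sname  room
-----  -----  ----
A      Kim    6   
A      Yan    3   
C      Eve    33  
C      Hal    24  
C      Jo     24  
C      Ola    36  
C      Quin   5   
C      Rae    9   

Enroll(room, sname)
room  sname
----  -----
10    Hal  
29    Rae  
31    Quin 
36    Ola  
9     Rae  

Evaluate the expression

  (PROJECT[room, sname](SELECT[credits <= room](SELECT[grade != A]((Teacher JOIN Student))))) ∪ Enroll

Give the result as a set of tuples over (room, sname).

{(10, Hal), (24, Hal), (24, Jo), (29, Rae), (31, Quin), (33, Eve), (36, Ola), (5, Quin), (9, Rae)}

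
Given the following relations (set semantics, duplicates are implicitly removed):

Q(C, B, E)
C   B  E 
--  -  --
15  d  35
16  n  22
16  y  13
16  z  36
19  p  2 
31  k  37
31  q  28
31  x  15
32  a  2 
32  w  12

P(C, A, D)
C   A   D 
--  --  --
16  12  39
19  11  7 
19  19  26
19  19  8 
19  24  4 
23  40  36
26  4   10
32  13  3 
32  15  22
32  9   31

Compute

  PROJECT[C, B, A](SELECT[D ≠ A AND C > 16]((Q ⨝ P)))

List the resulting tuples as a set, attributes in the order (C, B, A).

{(19, p, 11), (19, p, 19), (19, p, 24), (32, a, 13), (32, a, 15), (32, a, 9), (32, w, 13), (32, w, 15), (32, w, 9)}

Joining Q and P on C yields {(16, n, 22, 12, 39), (16, y, 13, 12, 39), (16, z, 36, 12, 39), (19, p, 2, 11, 7), (19, p, 2, 19, 26), (19, p, 2, 19, 8), (19, p, 2, 24, 4), (32, a, 2, 13, 3), (32, a, 2, 15, 22), (32, a, 2, 9, 31), (32, w, 12, 13, 3), (32, w, 12, 15, 22), (32, w, 12, 9, 31)}.
Selection D ≠ A AND C > 16: {(19, p, 2, 11, 7), (19, p, 2, 19, 26), (19, p, 2, 19, 8), (19, p, 2, 24, 4), (32, a, 2, 13, 3), (32, a, 2, 15, 22), (32, a, 2, 9, 31), (32, w, 12, 13, 3), (32, w, 12, 15, 22), (32, w, 12, 9, 31)}
π[C, B, A]: project onto (C, B, A) (1 duplicate(s) eliminated) → {(19, p, 11), (19, p, 19), (19, p, 24), (32, a, 13), (32, a, 15), (32, a, 9), (32, w, 13), (32, w, 15), (32, w, 9)}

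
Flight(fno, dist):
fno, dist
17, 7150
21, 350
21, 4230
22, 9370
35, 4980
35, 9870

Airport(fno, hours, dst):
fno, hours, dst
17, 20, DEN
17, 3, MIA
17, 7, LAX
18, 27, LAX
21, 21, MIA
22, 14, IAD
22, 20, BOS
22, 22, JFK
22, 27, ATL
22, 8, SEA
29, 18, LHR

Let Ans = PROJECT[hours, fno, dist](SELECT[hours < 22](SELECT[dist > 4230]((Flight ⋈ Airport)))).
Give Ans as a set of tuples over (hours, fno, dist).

{(14, 22, 9370), (20, 17, 7150), (20, 22, 9370), (3, 17, 7150), (7, 17, 7150), (8, 22, 9370)}

Flight ⋈ Airport (natural join on fno): {(17, 7150, 20, DEN), (17, 7150, 3, MIA), (17, 7150, 7, LAX), (21, 350, 21, MIA), (21, 4230, 21, MIA), (22, 9370, 14, IAD), (22, 9370, 20, BOS), (22, 9370, 22, JFK), (22, 9370, 27, ATL), (22, 9370, 8, SEA)}
σ[dist > 4230]: keep tuples satisfying dist > 4230 → {(17, 7150, 20, DEN), (17, 7150, 3, MIA), (17, 7150, 7, LAX), (22, 9370, 14, IAD), (22, 9370, 20, BOS), (22, 9370, 22, JFK), (22, 9370, 27, ATL), (22, 9370, 8, SEA)}
σ[hours < 22]: keep tuples satisfying hours < 22 → {(17, 7150, 20, DEN), (17, 7150, 3, MIA), (17, 7150, 7, LAX), (22, 9370, 14, IAD), (22, 9370, 20, BOS), (22, 9370, 8, SEA)}
Keep only column(s) hours, fno, dist: {(14, 22, 9370), (20, 17, 7150), (20, 22, 9370), (3, 17, 7150), (7, 17, 7150), (8, 22, 9370)}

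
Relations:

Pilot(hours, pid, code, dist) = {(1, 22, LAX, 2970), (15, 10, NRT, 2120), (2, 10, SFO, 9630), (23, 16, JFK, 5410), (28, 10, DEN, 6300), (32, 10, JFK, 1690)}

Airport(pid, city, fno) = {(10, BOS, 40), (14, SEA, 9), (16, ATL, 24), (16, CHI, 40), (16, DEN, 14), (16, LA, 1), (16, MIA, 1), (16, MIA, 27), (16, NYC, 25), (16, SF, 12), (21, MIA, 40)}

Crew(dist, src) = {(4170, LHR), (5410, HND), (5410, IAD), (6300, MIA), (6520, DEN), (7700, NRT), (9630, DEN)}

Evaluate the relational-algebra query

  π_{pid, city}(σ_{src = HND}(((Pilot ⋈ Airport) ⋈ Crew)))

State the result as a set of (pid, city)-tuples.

Natural join on pid: {(15, 10, NRT, 2120, BOS, 40), (2, 10, SFO, 9630, BOS, 40), (23, 16, JFK, 5410, ATL, 24), (23, 16, JFK, 5410, CHI, 40), (23, 16, JFK, 5410, DEN, 14), (23, 16, JFK, 5410, LA, 1), (23, 16, JFK, 5410, MIA, 1), (23, 16, JFK, 5410, MIA, 27), (23, 16, JFK, 5410, NYC, 25), (23, 16, JFK, 5410, SF, 12), (28, 10, DEN, 6300, BOS, 40), (32, 10, JFK, 1690, BOS, 40)}
Natural join on dist: {(2, 10, SFO, 9630, BOS, 40, DEN), (23, 16, JFK, 5410, ATL, 24, HND), (23, 16, JFK, 5410, ATL, 24, IAD), (23, 16, JFK, 5410, CHI, 40, HND), (23, 16, JFK, 5410, CHI, 40, IAD), (23, 16, JFK, 5410, DEN, 14, HND), (23, 16, JFK, 5410, DEN, 14, IAD), (23, 16, JFK, 5410, LA, 1, HND), (23, 16, JFK, 5410, LA, 1, IAD), (23, 16, JFK, 5410, MIA, 1, HND), (23, 16, JFK, 5410, MIA, 1, IAD), (23, 16, JFK, 5410, MIA, 27, HND), (23, 16, JFK, 5410, MIA, 27, IAD), (23, 16, JFK, 5410, NYC, 25, HND), (23, 16, JFK, 5410, NYC, 25, IAD), (23, 16, JFK, 5410, SF, 12, HND), (23, 16, JFK, 5410, SF, 12, IAD), (28, 10, DEN, 6300, BOS, 40, MIA)}
σ[src = HND]: keep tuples satisfying src = HND → {(23, 16, JFK, 5410, ATL, 24, HND), (23, 16, JFK, 5410, CHI, 40, HND), (23, 16, JFK, 5410, DEN, 14, HND), (23, 16, JFK, 5410, LA, 1, HND), (23, 16, JFK, 5410, MIA, 1, HND), (23, 16, JFK, 5410, MIA, 27, HND), (23, 16, JFK, 5410, NYC, 25, HND), (23, 16, JFK, 5410, SF, 12, HND)}
Projecting to pid, city (1 duplicate(s) eliminated): {(16, ATL), (16, CHI), (16, DEN), (16, LA), (16, MIA), (16, NYC), (16, SF)}

{(16, ATL), (16, CHI), (16, DEN), (16, LA), (16, MIA), (16, NYC), (16, SF)}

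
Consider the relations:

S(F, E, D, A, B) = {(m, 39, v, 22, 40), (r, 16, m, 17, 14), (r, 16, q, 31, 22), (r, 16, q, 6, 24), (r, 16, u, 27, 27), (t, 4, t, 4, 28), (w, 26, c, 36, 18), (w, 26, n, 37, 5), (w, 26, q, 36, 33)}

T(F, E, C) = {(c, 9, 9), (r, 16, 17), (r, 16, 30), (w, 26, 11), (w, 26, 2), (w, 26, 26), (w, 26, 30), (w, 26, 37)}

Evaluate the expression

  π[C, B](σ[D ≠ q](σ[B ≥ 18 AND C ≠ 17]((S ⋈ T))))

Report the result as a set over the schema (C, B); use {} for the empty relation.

{(11, 18), (2, 18), (26, 18), (30, 18), (30, 27), (37, 18)}

S ⋈ T (natural join on F, E): {(r, 16, m, 17, 14, 17), (r, 16, m, 17, 14, 30), (r, 16, q, 31, 22, 17), (r, 16, q, 31, 22, 30), (r, 16, q, 6, 24, 17), (r, 16, q, 6, 24, 30), (r, 16, u, 27, 27, 17), (r, 16, u, 27, 27, 30), (w, 26, c, 36, 18, 11), (w, 26, c, 36, 18, 2), (w, 26, c, 36, 18, 26), (w, 26, c, 36, 18, 30), (w, 26, c, 36, 18, 37), (w, 26, n, 37, 5, 11), (w, 26, n, 37, 5, 2), (w, 26, n, 37, 5, 26), (w, 26, n, 37, 5, 30), (w, 26, n, 37, 5, 37), (w, 26, q, 36, 33, 11), (w, 26, q, 36, 33, 2), (w, 26, q, 36, 33, 26), (w, 26, q, 36, 33, 30), (w, 26, q, 36, 33, 37)}
Selection B ≥ 18 AND C ≠ 17: {(r, 16, q, 31, 22, 30), (r, 16, q, 6, 24, 30), (r, 16, u, 27, 27, 30), (w, 26, c, 36, 18, 11), (w, 26, c, 36, 18, 2), (w, 26, c, 36, 18, 26), (w, 26, c, 36, 18, 30), (w, 26, c, 36, 18, 37), (w, 26, q, 36, 33, 11), (w, 26, q, 36, 33, 2), (w, 26, q, 36, 33, 26), (w, 26, q, 36, 33, 30), (w, 26, q, 36, 33, 37)}
Selection D ≠ q: {(r, 16, u, 27, 27, 30), (w, 26, c, 36, 18, 11), (w, 26, c, 36, 18, 2), (w, 26, c, 36, 18, 26), (w, 26, c, 36, 18, 30), (w, 26, c, 36, 18, 37)}
Projecting to C, B: {(11, 18), (2, 18), (26, 18), (30, 18), (30, 27), (37, 18)}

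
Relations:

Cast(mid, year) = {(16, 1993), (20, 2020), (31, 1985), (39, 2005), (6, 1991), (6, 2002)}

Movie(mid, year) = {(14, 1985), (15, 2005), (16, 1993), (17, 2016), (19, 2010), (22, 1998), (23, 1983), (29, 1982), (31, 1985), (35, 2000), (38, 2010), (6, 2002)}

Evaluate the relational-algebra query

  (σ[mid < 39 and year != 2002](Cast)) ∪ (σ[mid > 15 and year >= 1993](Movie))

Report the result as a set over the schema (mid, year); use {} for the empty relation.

{(16, 1993), (17, 2016), (19, 2010), (20, 2020), (22, 1998), (31, 1985), (35, 2000), (38, 2010), (6, 1991)}

Apply σ_{mid < 39 and year != 2002}; surviving tuples: {(16, 1993), (20, 2020), (31, 1985), (6, 1991)}
Apply σ_{mid > 15 and year >= 1993}; surviving tuples: {(16, 1993), (17, 2016), (19, 2010), (22, 1998), (35, 2000), (38, 2010)}
Union: {(16, 1993), (20, 2020), (31, 1985), (6, 1991)} with {(16, 1993), (17, 2016), (19, 2010), (22, 1998), (35, 2000), (38, 2010)} → {(16, 1993), (17, 2016), (19, 2010), (20, 2020), (22, 1998), (31, 1985), (35, 2000), (38, 2010), (6, 1991)}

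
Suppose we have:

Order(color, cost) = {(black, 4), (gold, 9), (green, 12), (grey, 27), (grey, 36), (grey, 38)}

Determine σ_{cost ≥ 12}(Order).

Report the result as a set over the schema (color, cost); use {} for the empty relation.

{(green, 12), (grey, 27), (grey, 36), (grey, 38)}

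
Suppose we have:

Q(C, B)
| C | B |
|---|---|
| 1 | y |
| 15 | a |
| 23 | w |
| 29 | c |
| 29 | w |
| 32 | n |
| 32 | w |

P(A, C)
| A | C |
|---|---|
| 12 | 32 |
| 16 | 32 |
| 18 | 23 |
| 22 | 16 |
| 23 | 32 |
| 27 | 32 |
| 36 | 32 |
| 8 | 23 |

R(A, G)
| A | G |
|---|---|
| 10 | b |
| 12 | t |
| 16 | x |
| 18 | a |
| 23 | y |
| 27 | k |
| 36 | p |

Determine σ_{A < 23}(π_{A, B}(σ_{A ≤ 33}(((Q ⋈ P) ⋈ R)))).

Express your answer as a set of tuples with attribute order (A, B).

Natural join on C: {(23, w, 18), (23, w, 8), (32, n, 12), (32, n, 16), (32, n, 23), (32, n, 27), (32, n, 36), (32, w, 12), (32, w, 16), (32, w, 23), (32, w, 27), (32, w, 36)}
Natural join on A: {(23, w, 18, a), (32, n, 12, t), (32, n, 16, x), (32, n, 23, y), (32, n, 27, k), (32, n, 36, p), (32, w, 12, t), (32, w, 16, x), (32, w, 23, y), (32, w, 27, k), (32, w, 36, p)}
σ[A ≤ 33]: keep tuples satisfying A ≤ 33 → {(23, w, 18, a), (32, n, 12, t), (32, n, 16, x), (32, n, 23, y), (32, n, 27, k), (32, w, 12, t), (32, w, 16, x), (32, w, 23, y), (32, w, 27, k)}
Projecting to A, B: {(12, n), (12, w), (16, n), (16, w), (18, w), (23, n), (23, w), (27, n), (27, w)}
σ[A < 23]: keep tuples satisfying A < 23 → {(12, n), (12, w), (16, n), (16, w), (18, w)}

{(12, n), (12, w), (16, n), (16, w), (18, w)}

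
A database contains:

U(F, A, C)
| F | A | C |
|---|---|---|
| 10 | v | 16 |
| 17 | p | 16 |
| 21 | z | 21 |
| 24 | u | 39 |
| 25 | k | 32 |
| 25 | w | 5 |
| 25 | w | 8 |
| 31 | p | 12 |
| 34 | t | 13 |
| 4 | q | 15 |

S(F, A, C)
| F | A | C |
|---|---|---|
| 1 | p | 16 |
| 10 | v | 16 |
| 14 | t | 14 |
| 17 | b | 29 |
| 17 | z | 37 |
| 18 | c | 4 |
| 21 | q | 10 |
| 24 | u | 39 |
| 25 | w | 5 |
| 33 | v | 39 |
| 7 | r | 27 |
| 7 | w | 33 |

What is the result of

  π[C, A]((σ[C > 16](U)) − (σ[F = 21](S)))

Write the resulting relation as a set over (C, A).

{(21, z), (32, k), (39, u)}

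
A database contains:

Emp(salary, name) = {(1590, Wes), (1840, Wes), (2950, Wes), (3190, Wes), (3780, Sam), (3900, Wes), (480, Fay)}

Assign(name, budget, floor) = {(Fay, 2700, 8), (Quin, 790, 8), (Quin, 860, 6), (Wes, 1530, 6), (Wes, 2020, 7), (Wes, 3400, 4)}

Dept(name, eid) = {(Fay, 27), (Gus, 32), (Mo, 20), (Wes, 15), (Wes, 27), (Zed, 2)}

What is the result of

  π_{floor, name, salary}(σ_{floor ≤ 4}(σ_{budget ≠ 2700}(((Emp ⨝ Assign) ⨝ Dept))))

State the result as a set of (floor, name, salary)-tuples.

{(4, Wes, 1590), (4, Wes, 1840), (4, Wes, 2950), (4, Wes, 3190), (4, Wes, 3900)}

Natural join on name: {(1590, Wes, 1530, 6), (1590, Wes, 2020, 7), (1590, Wes, 3400, 4), (1840, Wes, 1530, 6), (1840, Wes, 2020, 7), (1840, Wes, 3400, 4), (2950, Wes, 1530, 6), (2950, Wes, 2020, 7), (2950, Wes, 3400, 4), (3190, Wes, 1530, 6), (3190, Wes, 2020, 7), (3190, Wes, 3400, 4), (3900, Wes, 1530, 6), (3900, Wes, 2020, 7), (3900, Wes, 3400, 4), (480, Fay, 2700, 8)}
Natural join on name: {(1590, Wes, 1530, 6, 15), (1590, Wes, 1530, 6, 27), (1590, Wes, 2020, 7, 15), (1590, Wes, 2020, 7, 27), (1590, Wes, 3400, 4, 15), (1590, Wes, 3400, 4, 27), (1840, Wes, 1530, 6, 15), (1840, Wes, 1530, 6, 27), (1840, Wes, 2020, 7, 15), (1840, Wes, 2020, 7, 27), (1840, Wes, 3400, 4, 15), (1840, Wes, 3400, 4, 27), (2950, Wes, 1530, 6, 15), (2950, Wes, 1530, 6, 27), (2950, Wes, 2020, 7, 15), (2950, Wes, 2020, 7, 27), (2950, Wes, 3400, 4, 15), (2950, Wes, 3400, 4, 27), (3190, Wes, 1530, 6, 15), (3190, Wes, 1530, 6, 27), (3190, Wes, 2020, 7, 15), (3190, Wes, 2020, 7, 27), (3190, Wes, 3400, 4, 15), (3190, Wes, 3400, 4, 27), (3900, Wes, 1530, 6, 15), (3900, Wes, 1530, 6, 27), (3900, Wes, 2020, 7, 15), (3900, Wes, 2020, 7, 27), (3900, Wes, 3400, 4, 15), (3900, Wes, 3400, 4, 27), (480, Fay, 2700, 8, 27)}
Selection budget ≠ 2700: {(1590, Wes, 1530, 6, 15), (1590, Wes, 1530, 6, 27), (1590, Wes, 2020, 7, 15), (1590, Wes, 2020, 7, 27), (1590, Wes, 3400, 4, 15), (1590, Wes, 3400, 4, 27), (1840, Wes, 1530, 6, 15), (1840, Wes, 1530, 6, 27), (1840, Wes, 2020, 7, 15), (1840, Wes, 2020, 7, 27), (1840, Wes, 3400, 4, 15), (1840, Wes, 3400, 4, 27), (2950, Wes, 1530, 6, 15), (2950, Wes, 1530, 6, 27), (2950, Wes, 2020, 7, 15), (2950, Wes, 2020, 7, 27), (2950, Wes, 3400, 4, 15), (2950, Wes, 3400, 4, 27), (3190, Wes, 1530, 6, 15), (3190, Wes, 1530, 6, 27), (3190, Wes, 2020, 7, 15), (3190, Wes, 2020, 7, 27), (3190, Wes, 3400, 4, 15), (3190, Wes, 3400, 4, 27), (3900, Wes, 1530, 6, 15), (3900, Wes, 1530, 6, 27), (3900, Wes, 2020, 7, 15), (3900, Wes, 2020, 7, 27), (3900, Wes, 3400, 4, 15), (3900, Wes, 3400, 4, 27)}
Selection floor ≤ 4: {(1590, Wes, 3400, 4, 15), (1590, Wes, 3400, 4, 27), (1840, Wes, 3400, 4, 15), (1840, Wes, 3400, 4, 27), (2950, Wes, 3400, 4, 15), (2950, Wes, 3400, 4, 27), (3190, Wes, 3400, 4, 15), (3190, Wes, 3400, 4, 27), (3900, Wes, 3400, 4, 15), (3900, Wes, 3400, 4, 27)}
π[floor, name, salary]: project onto (floor, name, salary) (5 duplicate(s) eliminated) → {(4, Wes, 1590), (4, Wes, 1840), (4, Wes, 2950), (4, Wes, 3190), (4, Wes, 3900)}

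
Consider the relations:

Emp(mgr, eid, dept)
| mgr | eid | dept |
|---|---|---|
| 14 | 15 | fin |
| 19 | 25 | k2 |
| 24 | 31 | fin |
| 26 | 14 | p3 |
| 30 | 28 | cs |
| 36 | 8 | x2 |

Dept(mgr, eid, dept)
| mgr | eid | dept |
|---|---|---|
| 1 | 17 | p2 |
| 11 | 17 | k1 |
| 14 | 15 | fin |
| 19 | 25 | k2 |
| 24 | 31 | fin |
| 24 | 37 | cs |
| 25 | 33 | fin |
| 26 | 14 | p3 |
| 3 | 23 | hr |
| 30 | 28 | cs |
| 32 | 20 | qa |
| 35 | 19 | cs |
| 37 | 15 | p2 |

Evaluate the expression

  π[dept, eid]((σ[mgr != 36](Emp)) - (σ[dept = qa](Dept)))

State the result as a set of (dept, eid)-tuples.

{(cs, 28), (fin, 15), (fin, 31), (k2, 25), (p3, 14)}

Apply σ_{mgr != 36}; surviving tuples: {(14, 15, fin), (19, 25, k2), (24, 31, fin), (26, 14, p3), (30, 28, cs)}
Apply σ_{dept = qa}; surviving tuples: {(32, 20, qa)}
Difference: {(14, 15, fin), (19, 25, k2), (24, 31, fin), (26, 14, p3), (30, 28, cs)} with {(32, 20, qa)} → {(14, 15, fin), (19, 25, k2), (24, 31, fin), (26, 14, p3), (30, 28, cs)}
Keep only column(s) dept, eid: {(cs, 28), (fin, 15), (fin, 31), (k2, 25), (p3, 14)}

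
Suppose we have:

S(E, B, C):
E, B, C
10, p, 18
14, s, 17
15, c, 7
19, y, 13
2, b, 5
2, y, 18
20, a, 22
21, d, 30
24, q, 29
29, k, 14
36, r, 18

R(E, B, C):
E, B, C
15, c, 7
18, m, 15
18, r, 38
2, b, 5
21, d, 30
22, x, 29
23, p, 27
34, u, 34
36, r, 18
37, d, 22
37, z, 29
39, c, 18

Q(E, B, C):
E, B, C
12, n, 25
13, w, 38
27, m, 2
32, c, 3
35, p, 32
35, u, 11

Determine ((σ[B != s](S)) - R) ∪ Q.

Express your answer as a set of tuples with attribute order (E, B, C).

{(10, p, 18), (12, n, 25), (13, w, 38), (19, y, 13), (2, y, 18), (20, a, 22), (24, q, 29), (27, m, 2), (29, k, 14), (32, c, 3), (35, p, 32), (35, u, 11)}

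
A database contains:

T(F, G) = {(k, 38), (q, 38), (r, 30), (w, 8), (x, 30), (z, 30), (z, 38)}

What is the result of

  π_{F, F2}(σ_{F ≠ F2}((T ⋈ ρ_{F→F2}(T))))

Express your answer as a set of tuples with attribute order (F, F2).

ρ[F→F2]: schema becomes (F2, G); tuples unchanged.
Joining T and ρ_{F→F2}(T) on G yields {(k, 38, k), (k, 38, q), (k, 38, z), (q, 38, k), (q, 38, q), (q, 38, z), (r, 30, r), (r, 30, x), (r, 30, z), (w, 8, w), (x, 30, r), (x, 30, x), (x, 30, z), (z, 30, r), (z, 30, x), (z, 30, z), (z, 38, k), (z, 38, q), (z, 38, z)}.
Apply σ_{F ≠ F2}; surviving tuples: {(k, 38, q), (k, 38, z), (q, 38, k), (q, 38, z), (r, 30, x), (r, 30, z), (x, 30, r), (x, 30, z), (z, 30, r), (z, 30, x), (z, 38, k), (z, 38, q)}
Keep only column(s) F, F2: {(k, q), (k, z), (q, k), (q, z), (r, x), (r, z), (x, r), (x, z), (z, k), (z, q), (z, r), (z, x)}

{(k, q), (k, z), (q, k), (q, z), (r, x), (r, z), (x, r), (x, z), (z, k), (z, q), (z, r), (z, x)}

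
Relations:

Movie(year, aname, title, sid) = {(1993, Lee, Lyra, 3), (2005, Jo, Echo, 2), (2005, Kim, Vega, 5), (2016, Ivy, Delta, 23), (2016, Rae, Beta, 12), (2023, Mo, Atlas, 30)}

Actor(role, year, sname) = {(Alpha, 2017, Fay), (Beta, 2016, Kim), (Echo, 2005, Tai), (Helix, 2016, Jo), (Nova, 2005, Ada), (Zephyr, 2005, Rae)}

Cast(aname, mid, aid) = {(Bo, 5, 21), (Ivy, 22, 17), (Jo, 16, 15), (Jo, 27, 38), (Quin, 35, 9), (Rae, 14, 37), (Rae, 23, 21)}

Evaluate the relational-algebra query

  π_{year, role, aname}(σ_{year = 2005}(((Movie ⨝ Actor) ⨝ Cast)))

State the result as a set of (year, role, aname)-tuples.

{(2005, Echo, Jo), (2005, Nova, Jo), (2005, Zephyr, Jo)}

Joining Movie and Actor on year yields {(2005, Jo, Echo, 2, Echo, Tai), (2005, Jo, Echo, 2, Nova, Ada), (2005, Jo, Echo, 2, Zephyr, Rae), (2005, Kim, Vega, 5, Echo, Tai), (2005, Kim, Vega, 5, Nova, Ada), (2005, Kim, Vega, 5, Zephyr, Rae), (2016, Ivy, Delta, 23, Beta, Kim), (2016, Ivy, Delta, 23, Helix, Jo), (2016, Rae, Beta, 12, Beta, Kim), (2016, Rae, Beta, 12, Helix, Jo)}.
Joining (Movie ⨝ Actor) and Cast on aname yields {(2005, Jo, Echo, 2, Echo, Tai, 16, 15), (2005, Jo, Echo, 2, Echo, Tai, 27, 38), (2005, Jo, Echo, 2, Nova, Ada, 16, 15), (2005, Jo, Echo, 2, Nova, Ada, 27, 38), (2005, Jo, Echo, 2, Zephyr, Rae, 16, 15), (2005, Jo, Echo, 2, Zephyr, Rae, 27, 38), (2016, Ivy, Delta, 23, Beta, Kim, 22, 17), (2016, Ivy, Delta, 23, Helix, Jo, 22, 17), (2016, Rae, Beta, 12, Beta, Kim, 14, 37), (2016, Rae, Beta, 12, Beta, Kim, 23, 21), (2016, Rae, Beta, 12, Helix, Jo, 14, 37), (2016, Rae, Beta, 12, Helix, Jo, 23, 21)}.
σ[year = 2005]: keep tuples satisfying year = 2005 → {(2005, Jo, Echo, 2, Echo, Tai, 16, 15), (2005, Jo, Echo, 2, Echo, Tai, 27, 38), (2005, Jo, Echo, 2, Nova, Ada, 16, 15), (2005, Jo, Echo, 2, Nova, Ada, 27, 38), (2005, Jo, Echo, 2, Zephyr, Rae, 16, 15), (2005, Jo, Echo, 2, Zephyr, Rae, 27, 38)}
Projecting to year, role, aname (3 duplicate(s) eliminated): {(2005, Echo, Jo), (2005, Nova, Jo), (2005, Zephyr, Jo)}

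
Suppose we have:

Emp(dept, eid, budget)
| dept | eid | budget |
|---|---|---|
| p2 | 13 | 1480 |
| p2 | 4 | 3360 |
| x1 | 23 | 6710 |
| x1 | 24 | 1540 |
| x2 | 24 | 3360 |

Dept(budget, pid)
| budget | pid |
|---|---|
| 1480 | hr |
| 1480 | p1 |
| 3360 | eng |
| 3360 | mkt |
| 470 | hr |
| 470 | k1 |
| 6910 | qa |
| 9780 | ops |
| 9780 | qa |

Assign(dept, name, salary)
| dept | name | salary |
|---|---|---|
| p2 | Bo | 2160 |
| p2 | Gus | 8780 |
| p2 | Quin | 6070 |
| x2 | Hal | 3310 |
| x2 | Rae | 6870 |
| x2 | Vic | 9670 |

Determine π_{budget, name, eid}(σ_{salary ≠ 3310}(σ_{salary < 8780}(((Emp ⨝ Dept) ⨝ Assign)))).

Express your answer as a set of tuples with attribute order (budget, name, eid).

{(1480, Bo, 13), (1480, Quin, 13), (3360, Bo, 4), (3360, Quin, 4), (3360, Rae, 24)}

Emp ⋈ Dept (natural join on budget): {(p2, 13, 1480, hr), (p2, 13, 1480, p1), (p2, 4, 3360, eng), (p2, 4, 3360, mkt), (x2, 24, 3360, eng), (x2, 24, 3360, mkt)}
(Emp ⨝ Dept) ⋈ Assign (natural join on dept): {(p2, 13, 1480, hr, Bo, 2160), (p2, 13, 1480, hr, Gus, 8780), (p2, 13, 1480, hr, Quin, 6070), (p2, 13, 1480, p1, Bo, 2160), (p2, 13, 1480, p1, Gus, 8780), (p2, 13, 1480, p1, Quin, 6070), (p2, 4, 3360, eng, Bo, 2160), (p2, 4, 3360, eng, Gus, 8780), (p2, 4, 3360, eng, Quin, 6070), (p2, 4, 3360, mkt, Bo, 2160), (p2, 4, 3360, mkt, Gus, 8780), (p2, 4, 3360, mkt, Quin, 6070), (x2, 24, 3360, eng, Hal, 3310), (x2, 24, 3360, eng, Rae, 6870), (x2, 24, 3360, eng, Vic, 9670), (x2, 24, 3360, mkt, Hal, 3310), (x2, 24, 3360, mkt, Rae, 6870), (x2, 24, 3360, mkt, Vic, 9670)}
Selection salary < 8780: {(p2, 13, 1480, hr, Bo, 2160), (p2, 13, 1480, hr, Quin, 6070), (p2, 13, 1480, p1, Bo, 2160), (p2, 13, 1480, p1, Quin, 6070), (p2, 4, 3360, eng, Bo, 2160), (p2, 4, 3360, eng, Quin, 6070), (p2, 4, 3360, mkt, Bo, 2160), (p2, 4, 3360, mkt, Quin, 6070), (x2, 24, 3360, eng, Hal, 3310), (x2, 24, 3360, eng, Rae, 6870), (x2, 24, 3360, mkt, Hal, 3310), (x2, 24, 3360, mkt, Rae, 6870)}
Selection salary ≠ 3310: {(p2, 13, 1480, hr, Bo, 2160), (p2, 13, 1480, hr, Quin, 6070), (p2, 13, 1480, p1, Bo, 2160), (p2, 13, 1480, p1, Quin, 6070), (p2, 4, 3360, eng, Bo, 2160), (p2, 4, 3360, eng, Quin, 6070), (p2, 4, 3360, mkt, Bo, 2160), (p2, 4, 3360, mkt, Quin, 6070), (x2, 24, 3360, eng, Rae, 6870), (x2, 24, 3360, mkt, Rae, 6870)}
π[budget, name, eid]: project onto (budget, name, eid) (5 duplicate(s) eliminated) → {(1480, Bo, 13), (1480, Quin, 13), (3360, Bo, 4), (3360, Quin, 4), (3360, Rae, 24)}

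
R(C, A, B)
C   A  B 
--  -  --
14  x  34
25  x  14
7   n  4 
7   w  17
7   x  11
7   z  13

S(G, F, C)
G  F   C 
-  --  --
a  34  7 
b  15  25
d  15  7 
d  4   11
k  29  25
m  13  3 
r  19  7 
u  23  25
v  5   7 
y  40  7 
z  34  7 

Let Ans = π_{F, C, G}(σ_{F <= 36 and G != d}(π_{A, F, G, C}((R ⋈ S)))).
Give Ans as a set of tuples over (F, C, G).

R ⋈ S (natural join on C): {(25, x, 14, b, 15), (25, x, 14, k, 29), (25, x, 14, u, 23), (7, n, 4, a, 34), (7, n, 4, d, 15), (7, n, 4, r, 19), (7, n, 4, v, 5), (7, n, 4, y, 40), (7, n, 4, z, 34), (7, w, 17, a, 34), (7, w, 17, d, 15), (7, w, 17, r, 19), (7, w, 17, v, 5), (7, w, 17, y, 40), (7, w, 17, z, 34), (7, x, 11, a, 34), (7, x, 11, d, 15), (7, x, 11, r, 19), (7, x, 11, v, 5), (7, x, 11, y, 40), (7, x, 11, z, 34), (7, z, 13, a, 34), (7, z, 13, d, 15), (7, z, 13, r, 19), (7, z, 13, v, 5), (7, z, 13, y, 40), (7, z, 13, z, 34)}
π[A, F, G, C]: project onto (A, F, G, C) → {(n, 15, d, 7), (n, 19, r, 7), (n, 34, a, 7), (n, 34, z, 7), (n, 40, y, 7), (n, 5, v, 7), (w, 15, d, 7), (w, 19, r, 7), (w, 34, a, 7), (w, 34, z, 7), (w, 40, y, 7), (w, 5, v, 7), (x, 15, b, 25), (x, 15, d, 7), (x, 19, r, 7), (x, 23, u, 25), (x, 29, k, 25), (x, 34, a, 7), (x, 34, z, 7), (x, 40, y, 7), (x, 5, v, 7), (z, 15, d, 7), (z, 19, r, 7), (z, 34, a, 7), (z, 34, z, 7), (z, 40, y, 7), (z, 5, v, 7)}
σ[F <= 36 and G != d]: keep tuples satisfying F <= 36 and G != d → {(n, 19, r, 7), (n, 34, a, 7), (n, 34, z, 7), (n, 5, v, 7), (w, 19, r, 7), (w, 34, a, 7), (w, 34, z, 7), (w, 5, v, 7), (x, 15, b, 25), (x, 19, r, 7), (x, 23, u, 25), (x, 29, k, 25), (x, 34, a, 7), (x, 34, z, 7), (x, 5, v, 7), (z, 19, r, 7), (z, 34, a, 7), (z, 34, z, 7), (z, 5, v, 7)}
π[F, C, G]: project onto (F, C, G) (12 duplicate(s) eliminated) → {(15, 25, b), (19, 7, r), (23, 25, u), (29, 25, k), (34, 7, a), (34, 7, z), (5, 7, v)}

{(15, 25, b), (19, 7, r), (23, 25, u), (29, 25, k), (34, 7, a), (34, 7, z), (5, 7, v)}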